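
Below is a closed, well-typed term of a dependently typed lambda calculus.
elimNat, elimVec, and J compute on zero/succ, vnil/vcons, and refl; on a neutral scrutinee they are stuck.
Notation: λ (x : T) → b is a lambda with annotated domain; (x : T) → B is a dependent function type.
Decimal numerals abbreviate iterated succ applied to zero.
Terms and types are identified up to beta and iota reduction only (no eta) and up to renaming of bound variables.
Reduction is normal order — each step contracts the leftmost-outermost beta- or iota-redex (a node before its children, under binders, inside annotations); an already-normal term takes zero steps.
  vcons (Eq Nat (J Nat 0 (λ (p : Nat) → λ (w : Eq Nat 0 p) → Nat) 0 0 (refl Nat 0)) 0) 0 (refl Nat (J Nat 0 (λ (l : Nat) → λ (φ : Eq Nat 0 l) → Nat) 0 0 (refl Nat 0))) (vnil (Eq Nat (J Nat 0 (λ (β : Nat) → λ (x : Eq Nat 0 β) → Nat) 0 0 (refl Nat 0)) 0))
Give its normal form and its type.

normal form:
  vcons (Eq Nat 0 0) 0 (refl Nat 0) (vnil (Eq Nat 0 0))
the term's type:
  Vec (Eq Nat 0 0) 1
observation: 3 normal-order steps separate the term from its normal form.


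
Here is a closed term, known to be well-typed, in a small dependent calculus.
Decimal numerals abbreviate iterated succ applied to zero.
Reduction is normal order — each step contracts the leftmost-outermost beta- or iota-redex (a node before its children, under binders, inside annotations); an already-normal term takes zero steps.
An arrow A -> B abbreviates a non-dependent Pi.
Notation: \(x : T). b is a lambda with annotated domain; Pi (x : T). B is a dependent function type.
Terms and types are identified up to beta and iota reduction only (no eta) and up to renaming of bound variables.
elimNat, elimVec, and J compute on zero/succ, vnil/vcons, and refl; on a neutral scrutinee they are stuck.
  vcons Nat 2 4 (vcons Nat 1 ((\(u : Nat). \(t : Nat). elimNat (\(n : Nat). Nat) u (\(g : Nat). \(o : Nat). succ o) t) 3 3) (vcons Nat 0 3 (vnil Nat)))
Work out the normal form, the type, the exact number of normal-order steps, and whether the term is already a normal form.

reduced normal form:
  vcons Nat 2 4 (vcons Nat 1 6 (vcons Nat 0 3 (vnil Nat)))
type:
  Vec Nat 3
reduction steps (normal order): 12
started in normal form: no
first redex: a beta-redex


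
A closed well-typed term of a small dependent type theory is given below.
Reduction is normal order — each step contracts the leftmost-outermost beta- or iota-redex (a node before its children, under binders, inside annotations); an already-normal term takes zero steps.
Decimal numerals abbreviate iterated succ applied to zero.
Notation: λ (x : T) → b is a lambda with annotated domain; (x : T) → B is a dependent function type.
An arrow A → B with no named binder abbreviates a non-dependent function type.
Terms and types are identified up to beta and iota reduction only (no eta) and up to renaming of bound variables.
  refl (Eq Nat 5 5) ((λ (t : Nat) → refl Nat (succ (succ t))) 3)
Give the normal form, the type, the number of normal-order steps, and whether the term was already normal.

resulting normal form:
  refl (Eq Nat 5 5) (refl Nat 5)
the term's type:
  Eq (Eq Nat 5 5) (refl Nat 5) (refl Nat 5)
reduction steps (normal order): 1
started in normal form: no
first contracted redex: a beta-redex


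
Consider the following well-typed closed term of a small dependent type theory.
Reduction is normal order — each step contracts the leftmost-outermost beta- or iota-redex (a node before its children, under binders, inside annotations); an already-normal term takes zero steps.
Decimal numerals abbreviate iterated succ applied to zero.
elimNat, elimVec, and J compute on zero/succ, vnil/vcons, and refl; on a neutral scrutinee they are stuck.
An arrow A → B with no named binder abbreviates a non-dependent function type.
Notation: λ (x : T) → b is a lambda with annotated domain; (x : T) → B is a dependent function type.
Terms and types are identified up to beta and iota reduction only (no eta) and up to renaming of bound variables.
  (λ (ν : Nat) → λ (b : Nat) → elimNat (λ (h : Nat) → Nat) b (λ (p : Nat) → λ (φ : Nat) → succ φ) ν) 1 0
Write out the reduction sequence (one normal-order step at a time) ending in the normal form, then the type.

reduction (normal order):
  (λ (ν : Nat) → λ (b : Nat) → elimNat (λ (h : Nat) → Nat) b (λ (p : Nat) → λ (φ : Nat) → succ φ) ν) 1 0
  ~> (λ (ν : Nat) → elimNat (λ (b : Nat) → Nat) ν (λ (h : Nat) → λ (p : Nat) → succ p) 1) 0
  ~> elimNat (λ (ν : Nat) → Nat) 0 (λ (b : Nat) → λ (h : Nat) → succ h) 1
  ~> (λ (ν : Nat) → λ (b : Nat) → succ b) 0 (elimNat (λ (h : Nat) → Nat) 0 (λ (p : Nat) → λ (φ : Nat) → succ φ) 0)
  ~> (λ (ν : Nat) → succ ν) (elimNat (λ (b : Nat) → Nat) 0 (λ (h : Nat) → λ (p : Nat) → succ p) 0)
  ~> succ (elimNat (λ (ν : Nat) → Nat) 0 (λ (b : Nat) → λ (h : Nat) → succ h) 0)
  ~> 1
the term's type:
  Nat


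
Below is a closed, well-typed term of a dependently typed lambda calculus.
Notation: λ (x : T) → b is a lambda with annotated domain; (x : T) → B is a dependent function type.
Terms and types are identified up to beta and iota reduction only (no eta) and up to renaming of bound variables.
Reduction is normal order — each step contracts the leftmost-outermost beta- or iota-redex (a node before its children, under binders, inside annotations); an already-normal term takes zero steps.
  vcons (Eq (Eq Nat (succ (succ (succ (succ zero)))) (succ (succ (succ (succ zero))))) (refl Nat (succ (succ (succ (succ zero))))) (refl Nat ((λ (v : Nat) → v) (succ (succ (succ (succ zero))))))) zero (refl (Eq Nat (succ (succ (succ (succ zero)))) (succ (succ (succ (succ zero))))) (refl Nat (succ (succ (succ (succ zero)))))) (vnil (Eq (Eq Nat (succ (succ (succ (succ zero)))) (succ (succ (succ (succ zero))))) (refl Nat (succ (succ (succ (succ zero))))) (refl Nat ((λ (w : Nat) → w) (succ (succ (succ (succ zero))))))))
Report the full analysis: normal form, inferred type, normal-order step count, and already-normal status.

normal form:
  vcons (Eq (Eq Nat (succ (succ (succ (succ zero)))) (succ (succ (succ (succ zero))))) (refl Nat (succ (succ (succ (succ zero))))) (refl Nat (succ (succ (succ (succ zero)))))) zero (refl (Eq Nat (succ (succ (succ (succ zero)))) (succ (succ (succ (succ zero))))) (refl Nat (succ (succ (succ (succ zero)))))) (vnil (Eq (Eq Nat (succ (succ (succ (succ zero)))) (succ (succ (succ (succ zero))))) (refl Nat (succ (succ (succ (succ zero))))) (refl Nat (succ (succ (succ (succ zero)))))))
type:
  Vec (Eq (Eq Nat (succ (succ (succ (succ zero)))) (succ (succ (succ (succ zero))))) (refl Nat (succ (succ (succ (succ zero))))) (refl Nat (succ (succ (succ (succ zero)))))) (succ zero)
reduction steps (normal order): 2
started in normal form: no
first redex: a beta-redex


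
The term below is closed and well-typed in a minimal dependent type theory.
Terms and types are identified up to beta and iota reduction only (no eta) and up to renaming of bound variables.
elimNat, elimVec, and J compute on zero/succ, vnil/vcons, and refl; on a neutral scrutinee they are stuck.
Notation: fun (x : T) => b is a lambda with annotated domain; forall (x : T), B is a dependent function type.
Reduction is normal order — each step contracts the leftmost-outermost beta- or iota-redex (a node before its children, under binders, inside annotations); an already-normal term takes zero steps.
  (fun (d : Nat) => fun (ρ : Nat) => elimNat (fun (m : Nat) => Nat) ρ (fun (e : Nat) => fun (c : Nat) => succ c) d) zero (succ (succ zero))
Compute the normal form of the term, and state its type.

resulting normal form:
  succ (succ zero)
type:
  Nat


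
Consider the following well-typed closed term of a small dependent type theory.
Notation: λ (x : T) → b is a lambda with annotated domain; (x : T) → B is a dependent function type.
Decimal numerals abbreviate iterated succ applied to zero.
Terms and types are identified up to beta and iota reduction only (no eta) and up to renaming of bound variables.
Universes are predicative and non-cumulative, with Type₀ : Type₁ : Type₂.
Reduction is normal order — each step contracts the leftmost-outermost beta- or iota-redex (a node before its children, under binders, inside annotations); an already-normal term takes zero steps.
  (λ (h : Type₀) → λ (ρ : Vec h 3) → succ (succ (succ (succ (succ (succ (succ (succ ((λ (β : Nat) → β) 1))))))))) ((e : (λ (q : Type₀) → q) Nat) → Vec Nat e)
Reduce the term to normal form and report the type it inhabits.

resulting normal form:
  λ (h : Vec ((ρ : Nat) → Vec Nat ρ) 3) → 9
type:
  (h : Vec ((ρ : Nat) → Vec Nat ρ) 3) → Nat
observation: the term reaches its normal form after 3 normal-order steps.


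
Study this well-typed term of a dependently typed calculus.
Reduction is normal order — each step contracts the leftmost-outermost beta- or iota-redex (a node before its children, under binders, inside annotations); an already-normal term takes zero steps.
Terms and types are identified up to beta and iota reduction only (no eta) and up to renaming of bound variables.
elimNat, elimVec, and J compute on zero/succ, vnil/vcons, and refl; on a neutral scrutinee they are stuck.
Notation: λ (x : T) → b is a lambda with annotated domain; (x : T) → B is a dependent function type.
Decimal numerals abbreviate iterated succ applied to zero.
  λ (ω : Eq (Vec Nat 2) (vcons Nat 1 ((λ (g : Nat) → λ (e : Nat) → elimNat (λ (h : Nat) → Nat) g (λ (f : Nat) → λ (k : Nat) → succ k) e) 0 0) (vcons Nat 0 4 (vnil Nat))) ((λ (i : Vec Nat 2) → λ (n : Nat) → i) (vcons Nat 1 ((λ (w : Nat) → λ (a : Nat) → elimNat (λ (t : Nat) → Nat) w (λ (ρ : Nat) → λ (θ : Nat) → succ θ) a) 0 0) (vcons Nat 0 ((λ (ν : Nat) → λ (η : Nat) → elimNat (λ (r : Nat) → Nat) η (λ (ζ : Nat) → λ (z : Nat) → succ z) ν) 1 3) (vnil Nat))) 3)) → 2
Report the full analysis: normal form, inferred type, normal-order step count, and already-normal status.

resulting normal form:
  λ (ω : Eq (Vec Nat 2) (vcons Nat 1 0 (vcons Nat 0 4 (vnil Nat))) (vcons Nat 1 0 (vcons Nat 0 4 (vnil Nat)))) → 2
type:
  (ω : Eq (Vec Nat 2) (vcons Nat 1 0 (vcons Nat 0 4 (vnil Nat))) (vcons Nat 1 0 (vcons Nat 0 4 (vnil Nat)))) → Nat
steps to reach normal form (normal order): 14
started in normal form: no
first contracted redex: a beta-redex


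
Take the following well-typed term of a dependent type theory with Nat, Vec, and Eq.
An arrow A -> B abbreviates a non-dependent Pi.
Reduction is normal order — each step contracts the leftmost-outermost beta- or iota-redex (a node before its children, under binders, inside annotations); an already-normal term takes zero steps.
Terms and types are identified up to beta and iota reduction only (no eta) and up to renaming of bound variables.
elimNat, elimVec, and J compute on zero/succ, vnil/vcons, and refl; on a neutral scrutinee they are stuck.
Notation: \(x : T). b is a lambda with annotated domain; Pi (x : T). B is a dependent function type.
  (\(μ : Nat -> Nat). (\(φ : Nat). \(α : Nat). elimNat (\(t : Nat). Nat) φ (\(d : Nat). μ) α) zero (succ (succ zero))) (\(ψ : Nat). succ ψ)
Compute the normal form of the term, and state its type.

reduced normal form:
  succ (succ zero)
type:
  Nat


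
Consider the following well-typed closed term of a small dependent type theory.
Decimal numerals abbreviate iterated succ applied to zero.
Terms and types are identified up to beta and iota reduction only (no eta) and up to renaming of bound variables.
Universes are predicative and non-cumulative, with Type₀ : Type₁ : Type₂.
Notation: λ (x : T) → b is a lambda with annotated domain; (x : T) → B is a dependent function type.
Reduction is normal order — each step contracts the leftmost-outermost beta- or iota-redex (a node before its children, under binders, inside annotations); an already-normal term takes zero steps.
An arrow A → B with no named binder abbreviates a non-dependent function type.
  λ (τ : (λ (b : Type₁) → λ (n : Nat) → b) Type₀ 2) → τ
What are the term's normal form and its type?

normal form:
  λ (τ : Type₀) → τ
type:
  Type₀ → Type₀
observation: the term reaches its normal form after 2 normal-order steps.


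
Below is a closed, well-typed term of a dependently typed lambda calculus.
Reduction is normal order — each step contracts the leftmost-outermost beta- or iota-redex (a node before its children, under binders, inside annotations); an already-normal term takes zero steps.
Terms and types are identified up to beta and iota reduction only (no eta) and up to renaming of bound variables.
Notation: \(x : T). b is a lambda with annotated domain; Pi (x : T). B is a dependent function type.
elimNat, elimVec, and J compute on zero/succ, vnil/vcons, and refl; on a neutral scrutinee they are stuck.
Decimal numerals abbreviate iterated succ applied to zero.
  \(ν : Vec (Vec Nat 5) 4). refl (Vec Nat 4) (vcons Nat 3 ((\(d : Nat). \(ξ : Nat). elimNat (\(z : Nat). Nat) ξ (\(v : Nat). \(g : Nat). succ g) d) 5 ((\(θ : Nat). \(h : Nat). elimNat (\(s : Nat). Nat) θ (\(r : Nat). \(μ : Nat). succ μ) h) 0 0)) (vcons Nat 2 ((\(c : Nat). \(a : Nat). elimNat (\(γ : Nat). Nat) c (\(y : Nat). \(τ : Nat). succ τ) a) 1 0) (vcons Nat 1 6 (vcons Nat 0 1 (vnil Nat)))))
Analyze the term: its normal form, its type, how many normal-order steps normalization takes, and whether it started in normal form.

reduced normal form:
  \(ν : Vec (Vec Nat 5) 4). refl (Vec Nat 4) (vcons Nat 3 5 (vcons Nat 2 1 (vcons Nat 1 6 (vcons Nat 0 1 (vnil Nat)))))
inferred type:
  Pi (ν : Vec (Vec Nat 5) 4). Eq (Vec Nat 4) (vcons Nat 3 5 (vcons Nat 2 1 (vcons Nat 1 6 (vcons Nat 0 1 (vnil Nat))))) (vcons Nat 3 5 (vcons Nat 2 1 (vcons Nat 1 6 (vcons Nat 0 1 (vnil Nat)))))
normal-order step count: 24
started in normal form: no
first contracted redex: a beta-redex


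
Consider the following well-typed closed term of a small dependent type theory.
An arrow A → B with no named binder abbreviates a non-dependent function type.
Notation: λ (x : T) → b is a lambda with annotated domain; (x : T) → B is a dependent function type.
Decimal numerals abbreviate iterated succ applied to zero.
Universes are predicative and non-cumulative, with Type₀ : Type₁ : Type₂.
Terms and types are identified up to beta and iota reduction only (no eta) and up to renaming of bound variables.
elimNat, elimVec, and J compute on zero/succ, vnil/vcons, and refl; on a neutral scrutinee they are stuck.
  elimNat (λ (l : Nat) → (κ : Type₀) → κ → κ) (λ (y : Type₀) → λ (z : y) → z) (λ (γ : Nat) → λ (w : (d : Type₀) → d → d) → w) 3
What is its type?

inferred type:
  (l : Type₀) → l → l


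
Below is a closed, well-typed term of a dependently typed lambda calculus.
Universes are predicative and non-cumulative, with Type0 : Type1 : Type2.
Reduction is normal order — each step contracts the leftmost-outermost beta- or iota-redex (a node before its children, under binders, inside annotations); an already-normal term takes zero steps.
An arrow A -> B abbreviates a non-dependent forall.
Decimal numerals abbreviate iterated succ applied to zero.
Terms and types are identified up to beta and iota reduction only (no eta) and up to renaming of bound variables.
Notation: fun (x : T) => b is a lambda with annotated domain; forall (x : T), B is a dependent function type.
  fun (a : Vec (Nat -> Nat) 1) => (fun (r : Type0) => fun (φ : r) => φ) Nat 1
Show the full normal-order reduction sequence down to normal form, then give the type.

normal-order reduction:
  fun (a : Vec (Nat -> Nat) 1) => (fun (r : Type0) => fun (φ : r) => φ) Nat 1
  ~> fun (a : Vec (Nat -> Nat) 1) => (fun (r : Nat) => r) 1
  ~> fun (a : Vec (Nat -> Nat) 1) => 1
inferred type:
  Vec (Nat -> Nat) 1 -> Nat


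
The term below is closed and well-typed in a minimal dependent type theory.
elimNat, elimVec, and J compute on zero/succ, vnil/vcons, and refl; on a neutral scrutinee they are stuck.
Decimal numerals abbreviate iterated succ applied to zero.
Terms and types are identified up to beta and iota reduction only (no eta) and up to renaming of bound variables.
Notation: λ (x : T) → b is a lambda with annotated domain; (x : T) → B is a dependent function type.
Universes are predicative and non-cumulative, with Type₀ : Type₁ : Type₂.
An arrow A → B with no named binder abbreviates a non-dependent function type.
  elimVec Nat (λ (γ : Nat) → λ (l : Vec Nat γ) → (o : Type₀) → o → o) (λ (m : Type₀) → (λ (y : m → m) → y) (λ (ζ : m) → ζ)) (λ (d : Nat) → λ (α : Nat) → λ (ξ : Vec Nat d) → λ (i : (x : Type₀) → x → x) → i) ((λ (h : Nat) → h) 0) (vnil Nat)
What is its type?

the term's type:
  (γ : Type₀) → γ → γ


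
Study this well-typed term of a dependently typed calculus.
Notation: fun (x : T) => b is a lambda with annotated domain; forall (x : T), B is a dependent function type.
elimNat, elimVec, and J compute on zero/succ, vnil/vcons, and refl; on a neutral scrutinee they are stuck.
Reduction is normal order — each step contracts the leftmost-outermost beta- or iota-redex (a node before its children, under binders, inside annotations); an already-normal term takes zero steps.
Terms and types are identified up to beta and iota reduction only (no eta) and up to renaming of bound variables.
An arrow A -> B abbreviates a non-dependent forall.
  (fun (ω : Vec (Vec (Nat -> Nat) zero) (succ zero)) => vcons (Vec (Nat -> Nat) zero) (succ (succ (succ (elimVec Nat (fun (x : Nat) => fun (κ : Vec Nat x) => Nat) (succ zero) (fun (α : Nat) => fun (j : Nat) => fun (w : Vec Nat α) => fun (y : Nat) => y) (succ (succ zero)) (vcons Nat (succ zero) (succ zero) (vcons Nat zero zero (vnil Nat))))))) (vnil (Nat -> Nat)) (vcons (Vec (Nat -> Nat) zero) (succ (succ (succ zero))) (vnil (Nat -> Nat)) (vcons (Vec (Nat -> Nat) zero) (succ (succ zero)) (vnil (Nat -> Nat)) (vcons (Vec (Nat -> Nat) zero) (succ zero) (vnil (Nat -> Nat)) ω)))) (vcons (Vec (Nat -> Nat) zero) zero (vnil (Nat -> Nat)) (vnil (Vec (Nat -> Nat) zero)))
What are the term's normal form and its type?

reduced normal form:
  vcons (Vec (Nat -> Nat) zero) (succ (succ (succ (succ zero)))) (vnil (Nat -> Nat)) (vcons (Vec (Nat -> Nat) zero) (succ (succ (succ zero))) (vnil (Nat -> Nat)) (vcons (Vec (Nat -> Nat) zero) (succ (succ zero)) (vnil (Nat -> Nat)) (vcons (Vec (Nat -> Nat) zero) (succ zero) (vnil (Nat -> Nat)) (vcons (Vec (Nat -> Nat) zero) zero (vnil (Nat -> Nat)) (vnil (Vec (Nat -> Nat) zero))))))
inferred type:
  Vec (Vec (Nat -> Nat) zero) (succ (succ (succ (succ (succ zero)))))
observation: the first redex contracted is a beta-redex; the normal form is reached in 12 normal-order steps.


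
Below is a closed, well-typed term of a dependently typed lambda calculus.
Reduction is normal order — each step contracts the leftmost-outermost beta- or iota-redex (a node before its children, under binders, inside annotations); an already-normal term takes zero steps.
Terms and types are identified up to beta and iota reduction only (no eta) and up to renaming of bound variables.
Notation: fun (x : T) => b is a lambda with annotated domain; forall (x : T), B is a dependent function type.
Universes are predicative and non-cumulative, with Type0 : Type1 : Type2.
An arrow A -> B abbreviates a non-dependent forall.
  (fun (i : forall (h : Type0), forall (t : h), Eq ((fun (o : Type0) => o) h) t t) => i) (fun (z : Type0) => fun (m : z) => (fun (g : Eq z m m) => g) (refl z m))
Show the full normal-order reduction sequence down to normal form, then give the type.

reduction (normal order):
  (fun (i : forall (h : Type0), forall (t : h), Eq ((fun (o : Type0) => o) h) t t) => i) (fun (z : Type0) => fun (m : z) => (fun (g : Eq z m m) => g) (refl z m))
  ~> fun (i : Type0) => fun (h : i) => (fun (t : Eq i h h) => t) (refl i h)
  ~> fun (i : Type0) => fun (h : i) => refl i h
type:
  forall (i : Type0), forall (h : i), Eq i h h


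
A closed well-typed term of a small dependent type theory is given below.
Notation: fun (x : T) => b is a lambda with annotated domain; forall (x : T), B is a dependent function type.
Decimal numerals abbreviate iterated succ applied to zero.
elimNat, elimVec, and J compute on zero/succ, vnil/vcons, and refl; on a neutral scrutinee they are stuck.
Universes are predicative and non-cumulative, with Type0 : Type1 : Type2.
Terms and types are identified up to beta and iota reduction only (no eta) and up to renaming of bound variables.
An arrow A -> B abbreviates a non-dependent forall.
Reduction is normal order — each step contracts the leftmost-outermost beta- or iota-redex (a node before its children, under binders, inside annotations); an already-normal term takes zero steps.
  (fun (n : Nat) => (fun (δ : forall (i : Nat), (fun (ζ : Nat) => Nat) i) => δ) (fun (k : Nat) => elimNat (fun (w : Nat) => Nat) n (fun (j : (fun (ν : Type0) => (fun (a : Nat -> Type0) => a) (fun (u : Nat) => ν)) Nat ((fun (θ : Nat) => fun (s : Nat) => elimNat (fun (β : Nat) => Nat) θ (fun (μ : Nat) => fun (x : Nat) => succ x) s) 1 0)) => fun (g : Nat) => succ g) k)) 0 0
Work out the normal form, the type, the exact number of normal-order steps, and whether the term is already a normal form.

reduced normal form:
  0
inferred type:
  Nat
reduction steps (normal order): 4
already normal: no
first contracted redex: a beta-redex


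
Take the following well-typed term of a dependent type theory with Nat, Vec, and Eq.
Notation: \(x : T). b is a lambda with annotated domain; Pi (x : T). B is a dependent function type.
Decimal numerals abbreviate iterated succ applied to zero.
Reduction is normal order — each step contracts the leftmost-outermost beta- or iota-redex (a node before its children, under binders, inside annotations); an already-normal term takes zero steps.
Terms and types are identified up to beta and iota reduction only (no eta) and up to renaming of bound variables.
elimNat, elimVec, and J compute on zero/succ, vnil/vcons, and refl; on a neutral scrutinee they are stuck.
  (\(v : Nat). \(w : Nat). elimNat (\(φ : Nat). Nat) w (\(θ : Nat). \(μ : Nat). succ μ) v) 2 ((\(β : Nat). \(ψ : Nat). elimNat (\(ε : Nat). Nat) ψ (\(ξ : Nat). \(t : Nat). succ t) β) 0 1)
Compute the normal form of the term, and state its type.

resulting normal form:
  3
inferred type:
  Nat
observation: the first redex contracted is a beta-redex; the normal form is reached in 12 normal-order steps.


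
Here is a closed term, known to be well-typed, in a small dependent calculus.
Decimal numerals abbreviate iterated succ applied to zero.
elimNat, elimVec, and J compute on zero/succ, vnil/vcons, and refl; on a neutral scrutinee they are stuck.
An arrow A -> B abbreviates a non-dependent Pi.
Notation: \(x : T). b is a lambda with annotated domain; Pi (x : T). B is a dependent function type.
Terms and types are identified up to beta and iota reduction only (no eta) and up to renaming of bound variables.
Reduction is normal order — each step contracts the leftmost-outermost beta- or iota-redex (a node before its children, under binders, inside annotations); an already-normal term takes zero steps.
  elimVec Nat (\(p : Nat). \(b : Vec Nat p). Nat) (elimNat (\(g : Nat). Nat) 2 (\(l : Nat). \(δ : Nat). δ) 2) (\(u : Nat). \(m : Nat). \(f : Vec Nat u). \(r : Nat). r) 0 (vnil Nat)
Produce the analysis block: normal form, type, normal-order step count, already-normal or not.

resulting normal form:
  2
the term's type:
  Nat
normal-order step count: 8
started in normal form: no
first redex: an elimVec iota-redex


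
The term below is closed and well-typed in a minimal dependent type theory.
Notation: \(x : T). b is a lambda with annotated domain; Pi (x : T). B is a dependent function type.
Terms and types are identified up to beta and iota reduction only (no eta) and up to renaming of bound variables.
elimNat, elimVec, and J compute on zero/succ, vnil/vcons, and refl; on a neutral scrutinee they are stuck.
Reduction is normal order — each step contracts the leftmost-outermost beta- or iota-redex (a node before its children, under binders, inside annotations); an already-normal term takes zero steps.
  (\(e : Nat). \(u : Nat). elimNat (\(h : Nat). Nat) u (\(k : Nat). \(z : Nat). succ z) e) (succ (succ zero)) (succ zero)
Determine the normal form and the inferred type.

normal form:
  succ (succ (succ zero))
the term's type:
  Nat


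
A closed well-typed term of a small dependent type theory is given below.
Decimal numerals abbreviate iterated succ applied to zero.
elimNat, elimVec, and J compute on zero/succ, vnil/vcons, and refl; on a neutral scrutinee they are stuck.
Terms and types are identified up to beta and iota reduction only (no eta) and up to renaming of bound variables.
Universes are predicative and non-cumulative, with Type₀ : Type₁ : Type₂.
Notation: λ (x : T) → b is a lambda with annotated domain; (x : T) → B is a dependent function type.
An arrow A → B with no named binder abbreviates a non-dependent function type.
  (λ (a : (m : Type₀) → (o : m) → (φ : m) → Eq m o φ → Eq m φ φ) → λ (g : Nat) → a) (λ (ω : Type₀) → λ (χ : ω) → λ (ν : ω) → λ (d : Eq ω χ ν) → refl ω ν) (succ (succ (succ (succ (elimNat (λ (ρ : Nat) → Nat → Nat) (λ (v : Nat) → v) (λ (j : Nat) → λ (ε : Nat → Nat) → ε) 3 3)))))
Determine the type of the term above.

the term's type:
  (a : Type₀) → (m : a) → (o : a) → Eq a m o → Eq a o o


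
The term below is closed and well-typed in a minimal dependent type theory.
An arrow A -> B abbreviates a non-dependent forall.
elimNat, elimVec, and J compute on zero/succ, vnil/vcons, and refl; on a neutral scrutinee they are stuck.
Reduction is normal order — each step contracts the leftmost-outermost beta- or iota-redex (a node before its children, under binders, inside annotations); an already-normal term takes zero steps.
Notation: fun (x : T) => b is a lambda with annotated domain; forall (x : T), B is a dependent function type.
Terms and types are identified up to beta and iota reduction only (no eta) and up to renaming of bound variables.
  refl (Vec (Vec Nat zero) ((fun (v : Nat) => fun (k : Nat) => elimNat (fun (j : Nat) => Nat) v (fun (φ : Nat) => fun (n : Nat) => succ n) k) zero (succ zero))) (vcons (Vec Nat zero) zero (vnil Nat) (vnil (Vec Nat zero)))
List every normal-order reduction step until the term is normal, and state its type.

reduction (normal order):
  refl (Vec (Vec Nat zero) ((fun (v : Nat) => fun (k : Nat) => elimNat (fun (j : Nat) => Nat) v (fun (φ : Nat) => fun (n : Nat) => succ n) k) zero (succ zero))) (vcons (Vec Nat zero) zero (vnil Nat) (vnil (Vec Nat zero)))
  ~> refl (Vec (Vec Nat zero) ((fun (v : Nat) => elimNat (fun (k : Nat) => Nat) zero (fun (j : Nat) => fun (φ : Nat) => succ φ) v) (succ zero))) (vcons (Vec Nat zero) zero (vnil Nat) (vnil (Vec Nat zero)))
  ~> refl (Vec (Vec Nat zero) (elimNat (fun (v : Nat) => Nat) zero (fun (k : Nat) => fun (j : Nat) => succ j) (succ zero))) (vcons (Vec Nat zero) zero (vnil Nat) (vnil (Vec Nat zero)))
  ~> refl (Vec (Vec Nat zero) ((fun (v : Nat) => fun (k : Nat) => succ k) zero (elimNat (fun (j : Nat) => Nat) zero (fun (φ : Nat) => fun (n : Nat) => succ n) zero))) (vcons (Vec Nat zero) zero (vnil Nat) (vnil (Vec Nat zero)))
  ~> refl (Vec (Vec Nat zero) ((fun (v : Nat) => succ v) (elimNat (fun (k : Nat) => Nat) zero (fun (j : Nat) => fun (φ : Nat) => succ φ) zero))) (vcons (Vec Nat zero) zero (vnil Nat) (vnil (Vec Nat zero)))
  ~> refl (Vec (Vec Nat zero) (succ (elimNat (fun (v : Nat) => Nat) zero (fun (k : Nat) => fun (j : Nat) => succ j) zero))) (vcons (Vec Nat zero) zero (vnil Nat) (vnil (Vec Nat zero)))
  ~> refl (Vec (Vec Nat zero) (succ zero)) (vcons (Vec Nat zero) zero (vnil Nat) (vnil (Vec Nat zero)))
type:
  Eq (Vec (Vec Nat zero) (succ zero)) (vcons (Vec Nat zero) zero (vnil Nat) (vnil (Vec Nat zero))) (vcons (Vec Nat zero) zero (vnil Nat) (vnil (Vec Nat zero)))


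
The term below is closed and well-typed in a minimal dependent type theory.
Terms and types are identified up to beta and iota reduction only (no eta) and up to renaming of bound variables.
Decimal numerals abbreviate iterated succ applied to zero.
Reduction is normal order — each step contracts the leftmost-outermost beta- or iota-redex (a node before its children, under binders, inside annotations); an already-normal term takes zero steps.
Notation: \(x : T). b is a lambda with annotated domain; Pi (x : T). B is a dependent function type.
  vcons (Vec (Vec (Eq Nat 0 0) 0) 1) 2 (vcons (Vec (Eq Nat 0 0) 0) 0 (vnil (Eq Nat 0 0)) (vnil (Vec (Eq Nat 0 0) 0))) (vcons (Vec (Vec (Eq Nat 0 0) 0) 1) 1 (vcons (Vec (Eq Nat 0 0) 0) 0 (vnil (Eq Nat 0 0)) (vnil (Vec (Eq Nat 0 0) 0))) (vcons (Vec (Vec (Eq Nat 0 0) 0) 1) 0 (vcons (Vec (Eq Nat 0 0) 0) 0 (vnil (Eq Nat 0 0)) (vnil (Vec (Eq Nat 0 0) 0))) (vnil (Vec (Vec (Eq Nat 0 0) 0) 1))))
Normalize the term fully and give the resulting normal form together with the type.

normal form:
  vcons (Vec (Vec (Eq Nat 0 0) 0) 1) 2 (vcons (Vec (Eq Nat 0 0) 0) 0 (vnil (Eq Nat 0 0)) (vnil (Vec (Eq Nat 0 0) 0))) (vcons (Vec (Vec (Eq Nat 0 0) 0) 1) 1 (vcons (Vec (Eq Nat 0 0) 0) 0 (vnil (Eq Nat 0 0)) (vnil (Vec (Eq Nat 0 0) 0))) (vcons (Vec (Vec (Eq Nat 0 0) 0) 1) 0 (vcons (Vec (Eq Nat 0 0) 0) 0 (vnil (Eq Nat 0 0)) (vnil (Vec (Eq Nat 0 0) 0))) (vnil (Vec (Vec (Eq Nat 0 0) 0) 1))))
the term's type:
  Vec (Vec (Vec (Eq Nat 0 0) 0) 1) 3
observation: the term is already in normal form.


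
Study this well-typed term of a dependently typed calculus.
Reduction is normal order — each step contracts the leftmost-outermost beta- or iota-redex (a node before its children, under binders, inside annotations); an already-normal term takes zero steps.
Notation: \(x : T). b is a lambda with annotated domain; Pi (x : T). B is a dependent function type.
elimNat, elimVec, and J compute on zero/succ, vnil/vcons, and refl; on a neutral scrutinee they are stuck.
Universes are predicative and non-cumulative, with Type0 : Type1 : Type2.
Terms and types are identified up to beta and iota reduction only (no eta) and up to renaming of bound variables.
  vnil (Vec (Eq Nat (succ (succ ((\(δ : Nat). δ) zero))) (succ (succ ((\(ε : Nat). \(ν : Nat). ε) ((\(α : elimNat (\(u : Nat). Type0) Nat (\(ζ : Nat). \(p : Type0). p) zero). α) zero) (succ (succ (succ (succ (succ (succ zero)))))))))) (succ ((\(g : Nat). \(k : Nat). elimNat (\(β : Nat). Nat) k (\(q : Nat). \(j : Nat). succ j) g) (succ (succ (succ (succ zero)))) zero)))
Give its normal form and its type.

normal form:
  vnil (Vec (Eq Nat (succ (succ zero)) (succ (succ zero))) (succ (succ (succ (succ (succ zero))))))
the term's type:
  Vec (Vec (Eq Nat (succ (succ zero)) (succ (succ zero))) (succ (succ (succ (succ (succ zero)))))) zero


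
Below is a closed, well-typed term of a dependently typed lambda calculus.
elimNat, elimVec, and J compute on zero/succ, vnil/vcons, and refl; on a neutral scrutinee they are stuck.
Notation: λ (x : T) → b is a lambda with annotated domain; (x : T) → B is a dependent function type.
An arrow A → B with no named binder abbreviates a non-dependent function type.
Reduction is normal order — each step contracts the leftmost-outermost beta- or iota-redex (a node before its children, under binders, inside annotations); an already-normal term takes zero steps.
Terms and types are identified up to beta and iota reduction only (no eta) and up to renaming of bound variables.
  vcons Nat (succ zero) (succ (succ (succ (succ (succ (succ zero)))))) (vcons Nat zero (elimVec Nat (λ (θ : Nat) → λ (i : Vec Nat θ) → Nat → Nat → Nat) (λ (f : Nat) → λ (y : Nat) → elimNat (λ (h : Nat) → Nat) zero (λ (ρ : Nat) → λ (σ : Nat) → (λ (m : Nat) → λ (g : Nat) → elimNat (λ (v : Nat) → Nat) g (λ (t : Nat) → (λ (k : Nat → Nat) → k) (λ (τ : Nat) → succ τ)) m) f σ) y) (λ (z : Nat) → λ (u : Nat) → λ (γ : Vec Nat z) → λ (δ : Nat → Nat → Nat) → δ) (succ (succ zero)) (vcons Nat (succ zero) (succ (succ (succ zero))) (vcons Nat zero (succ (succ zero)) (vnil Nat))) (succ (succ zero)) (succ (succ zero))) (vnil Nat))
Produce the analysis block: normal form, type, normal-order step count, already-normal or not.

normal form:
  vcons Nat (succ zero) (succ (succ (succ (succ (succ (succ zero)))))) (vcons Nat zero (succ (succ (succ (succ zero)))) (vnil Nat))
type:
  Vec Nat (succ (succ zero))
normal-order step count: 42
already normal: no
first redex: an elimVec iota-redex


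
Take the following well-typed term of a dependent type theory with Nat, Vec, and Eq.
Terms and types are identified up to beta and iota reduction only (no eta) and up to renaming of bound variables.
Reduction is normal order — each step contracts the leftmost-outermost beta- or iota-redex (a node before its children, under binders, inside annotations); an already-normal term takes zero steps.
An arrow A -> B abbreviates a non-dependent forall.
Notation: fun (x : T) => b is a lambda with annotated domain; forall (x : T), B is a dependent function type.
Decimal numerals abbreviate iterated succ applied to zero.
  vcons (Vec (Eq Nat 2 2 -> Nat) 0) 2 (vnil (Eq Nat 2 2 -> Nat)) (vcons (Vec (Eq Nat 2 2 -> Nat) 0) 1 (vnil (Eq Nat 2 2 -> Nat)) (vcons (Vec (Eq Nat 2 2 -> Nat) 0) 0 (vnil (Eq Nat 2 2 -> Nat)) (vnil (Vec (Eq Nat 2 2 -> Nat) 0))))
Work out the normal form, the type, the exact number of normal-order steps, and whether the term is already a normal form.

reduced normal form:
  vcons (Vec (Eq Nat 2 2 -> Nat) 0) 2 (vnil (Eq Nat 2 2 -> Nat)) (vcons (Vec (Eq Nat 2 2 -> Nat) 0) 1 (vnil (Eq Nat 2 2 -> Nat)) (vcons (Vec (Eq Nat 2 2 -> Nat) 0) 0 (vnil (Eq Nat 2 2 -> Nat)) (vnil (Vec (Eq Nat 2 2 -> Nat) 0))))
type:
  Vec (Vec (Eq Nat 2 2 -> Nat) 0) 3
steps to reach normal form (normal order): 0
already normal: yes


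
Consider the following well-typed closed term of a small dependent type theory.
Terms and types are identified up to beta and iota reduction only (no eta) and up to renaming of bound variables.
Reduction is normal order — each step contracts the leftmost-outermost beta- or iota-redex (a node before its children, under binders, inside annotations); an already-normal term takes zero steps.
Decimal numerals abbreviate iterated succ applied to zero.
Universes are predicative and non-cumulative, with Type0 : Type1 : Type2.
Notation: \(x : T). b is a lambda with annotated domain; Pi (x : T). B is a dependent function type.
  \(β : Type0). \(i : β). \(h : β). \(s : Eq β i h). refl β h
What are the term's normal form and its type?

reduced normal form:
  \(β : Type0). \(i : β). \(h : β). \(s : Eq β i h). refl β h
inferred type:
  Pi (β : Type0). Pi (i : β). Pi (h : β). Pi (s : Eq β i h). Eq β h h


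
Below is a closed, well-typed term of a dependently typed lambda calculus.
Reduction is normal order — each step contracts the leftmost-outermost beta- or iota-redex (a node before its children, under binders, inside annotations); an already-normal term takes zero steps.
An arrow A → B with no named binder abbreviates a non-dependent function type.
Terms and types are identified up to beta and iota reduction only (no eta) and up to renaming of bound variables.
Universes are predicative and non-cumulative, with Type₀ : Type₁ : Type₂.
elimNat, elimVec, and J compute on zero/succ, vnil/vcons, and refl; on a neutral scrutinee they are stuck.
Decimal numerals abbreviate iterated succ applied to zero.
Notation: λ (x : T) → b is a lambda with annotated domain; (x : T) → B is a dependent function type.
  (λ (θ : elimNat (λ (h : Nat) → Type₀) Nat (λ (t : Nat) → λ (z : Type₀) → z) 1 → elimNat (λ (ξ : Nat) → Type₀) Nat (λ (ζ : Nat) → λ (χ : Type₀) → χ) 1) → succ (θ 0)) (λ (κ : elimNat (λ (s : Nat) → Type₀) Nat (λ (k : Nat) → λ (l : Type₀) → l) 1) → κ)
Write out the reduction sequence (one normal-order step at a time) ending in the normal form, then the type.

reduction (normal order):
  (λ (θ : elimNat (λ (h : Nat) → Type₀) Nat (λ (t : Nat) → λ (z : Type₀) → z) 1 → elimNat (λ (ξ : Nat) → Type₀) Nat (λ (ζ : Nat) → λ (χ : Type₀) → χ) 1) → succ (θ 0)) (λ (κ : elimNat (λ (s : Nat) → Type₀) Nat (λ (k : Nat) → λ (l : Type₀) → l) 1) → κ)
  ~> succ ((λ (θ : elimNat (λ (h : Nat) → Type₀) Nat (λ (t : Nat) → λ (z : Type₀) → z) 1) → θ) 0)
  ~> 1
type:
  Nat


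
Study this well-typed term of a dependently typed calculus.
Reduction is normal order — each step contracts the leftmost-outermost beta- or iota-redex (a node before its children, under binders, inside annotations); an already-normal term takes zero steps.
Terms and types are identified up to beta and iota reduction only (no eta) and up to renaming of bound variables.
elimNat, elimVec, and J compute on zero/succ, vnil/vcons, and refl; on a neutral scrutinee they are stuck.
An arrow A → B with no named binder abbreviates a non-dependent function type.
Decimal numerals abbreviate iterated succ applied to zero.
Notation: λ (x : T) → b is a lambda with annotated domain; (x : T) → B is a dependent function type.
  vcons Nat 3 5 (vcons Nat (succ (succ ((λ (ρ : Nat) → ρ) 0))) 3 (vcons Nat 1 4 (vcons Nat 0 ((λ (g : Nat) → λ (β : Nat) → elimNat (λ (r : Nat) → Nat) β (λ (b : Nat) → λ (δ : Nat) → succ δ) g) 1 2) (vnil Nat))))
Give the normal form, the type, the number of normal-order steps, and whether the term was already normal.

resulting normal form:
  vcons Nat 3 5 (vcons Nat 2 3 (vcons Nat 1 4 (vcons Nat 0 3 (vnil Nat))))
the term's type:
  Vec Nat 4
normal-order step count: 7
already normal: no
first redex: a beta-redex


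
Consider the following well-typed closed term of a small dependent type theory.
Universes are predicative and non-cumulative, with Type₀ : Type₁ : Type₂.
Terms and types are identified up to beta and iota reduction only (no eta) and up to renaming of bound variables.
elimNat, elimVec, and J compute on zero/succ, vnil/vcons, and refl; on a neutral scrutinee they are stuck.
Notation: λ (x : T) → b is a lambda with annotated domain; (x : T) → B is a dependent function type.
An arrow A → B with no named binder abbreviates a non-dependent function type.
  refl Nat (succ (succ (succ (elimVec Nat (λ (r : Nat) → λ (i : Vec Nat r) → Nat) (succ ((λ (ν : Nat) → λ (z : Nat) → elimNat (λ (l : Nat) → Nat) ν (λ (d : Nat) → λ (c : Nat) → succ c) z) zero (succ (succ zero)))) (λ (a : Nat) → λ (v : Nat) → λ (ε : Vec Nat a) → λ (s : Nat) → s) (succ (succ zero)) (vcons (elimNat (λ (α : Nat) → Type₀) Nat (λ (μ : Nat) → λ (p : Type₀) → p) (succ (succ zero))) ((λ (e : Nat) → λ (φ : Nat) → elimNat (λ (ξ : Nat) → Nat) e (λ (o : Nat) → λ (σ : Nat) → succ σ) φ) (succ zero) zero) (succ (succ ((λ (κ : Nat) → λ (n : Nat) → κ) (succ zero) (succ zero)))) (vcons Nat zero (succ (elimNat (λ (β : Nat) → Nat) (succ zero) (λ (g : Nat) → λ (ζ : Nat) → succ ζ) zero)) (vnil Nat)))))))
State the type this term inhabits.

inferred type:
  Eq Nat (succ (succ (succ (succ (succ (succ zero)))))) (succ (succ (succ (succ (succ (succ zero))))))


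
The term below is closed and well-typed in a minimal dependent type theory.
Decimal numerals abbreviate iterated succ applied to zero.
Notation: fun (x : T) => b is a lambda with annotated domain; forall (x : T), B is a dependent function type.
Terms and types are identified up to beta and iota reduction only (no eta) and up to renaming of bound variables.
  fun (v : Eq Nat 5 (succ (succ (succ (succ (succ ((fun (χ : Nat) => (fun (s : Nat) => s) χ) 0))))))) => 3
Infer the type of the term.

the term's type:
  forall (v : Eq Nat 5 5), Nat


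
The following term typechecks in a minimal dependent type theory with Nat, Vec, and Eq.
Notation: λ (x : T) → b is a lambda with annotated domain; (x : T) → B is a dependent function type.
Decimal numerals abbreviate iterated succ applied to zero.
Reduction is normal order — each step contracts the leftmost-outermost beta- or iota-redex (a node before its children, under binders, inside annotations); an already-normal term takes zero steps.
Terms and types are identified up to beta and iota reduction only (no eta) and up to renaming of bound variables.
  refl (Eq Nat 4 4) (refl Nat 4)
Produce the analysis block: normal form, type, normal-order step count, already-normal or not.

reduced normal form:
  refl (Eq Nat 4 4) (refl Nat 4)
the term's type:
  Eq (Eq Nat 4 4) (refl Nat 4) (refl Nat 4)
steps to reach normal form (normal order): 0
started in normal form: yes
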